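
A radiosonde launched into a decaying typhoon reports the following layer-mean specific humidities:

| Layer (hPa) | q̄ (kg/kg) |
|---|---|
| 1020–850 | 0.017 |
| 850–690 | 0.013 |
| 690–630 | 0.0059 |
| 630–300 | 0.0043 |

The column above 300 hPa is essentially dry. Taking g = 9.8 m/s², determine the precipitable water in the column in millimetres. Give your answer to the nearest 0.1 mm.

Precipitable water is the column-integrated vapour mass per unit area: PW = (1/g) Σ q̄ Δp, with q in kg/kg and Δp in Pa (1 kg/m² of water = 1 mm).
Layer 1020–850 hPa: Δp = 170 hPa = 17000 Pa, q̄ = 0.017 kg/kg → 0.017 × 17000 / 9.8 = 29.49 mm
Layer 850–690 hPa: Δp = 160 hPa = 16000 Pa, q̄ = 0.013 kg/kg → 0.013 × 16000 / 9.8 = 21.22 mm
Layer 690–630 hPa: Δp = 60 hPa = 6000 Pa, q̄ = 0.0059 kg/kg → 0.0059 × 6000 / 9.8 = 3.61 mm
Layer 630–300 hPa: Δp = 330 hPa = 33000 Pa, q̄ = 0.0043 kg/kg → 0.0043 × 33000 / 9.8 = 14.48 mm
PW = 29.49 + 21.22 + 3.61 + 14.48 = 68.80 ≈ 68.8 mm.

PW ≈ 68.8 mm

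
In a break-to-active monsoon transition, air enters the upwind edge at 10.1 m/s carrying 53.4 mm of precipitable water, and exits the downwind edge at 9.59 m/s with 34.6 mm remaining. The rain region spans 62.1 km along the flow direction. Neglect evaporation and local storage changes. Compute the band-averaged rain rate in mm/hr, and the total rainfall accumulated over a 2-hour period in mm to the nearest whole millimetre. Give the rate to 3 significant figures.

R ≈ 12.0 mm/hr; total ≈ 24 mm

Column moisture flux per unit crosswind length is F = V × PW.
Inflow: F_in = 10.1 × 53.4 = 539.34 mm·m/s
Outflow: F_out = 9.59 × 34.6 = 331.814 mm·m/s
Steady-state rate R = (F_in − F_out)/L = (539.34 − 331.814) / 62100 m = 3.342e-03 mm/s.
R = 3.342e-03 × 3600 = 12.0 mm/hr.
Over 2 h: total = 12.0 × 2 = 24 mm.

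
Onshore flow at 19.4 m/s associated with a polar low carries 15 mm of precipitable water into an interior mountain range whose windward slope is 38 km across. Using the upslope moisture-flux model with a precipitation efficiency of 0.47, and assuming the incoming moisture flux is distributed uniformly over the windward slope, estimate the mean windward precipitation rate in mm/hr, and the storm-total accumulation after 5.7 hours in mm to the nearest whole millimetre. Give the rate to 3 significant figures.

Incoming column moisture flux per unit ridge length: F = V × PW = 19.4 × 15 = 291 mm·m/s.
Spread over the 38 km slope with efficiency ε = 0.47: R = ε·F/W = 0.47 × 291 / 38000 m = 3.599e-03 mm/s.
R = 3.599e-03 × 3600 = 13.0 mm/hr.
Over 5.7 h: total = 13.0 × 5.7 = 74.1 ≈ 74 mm.

R ≈ 13.0 mm/hr; total ≈ 74 mm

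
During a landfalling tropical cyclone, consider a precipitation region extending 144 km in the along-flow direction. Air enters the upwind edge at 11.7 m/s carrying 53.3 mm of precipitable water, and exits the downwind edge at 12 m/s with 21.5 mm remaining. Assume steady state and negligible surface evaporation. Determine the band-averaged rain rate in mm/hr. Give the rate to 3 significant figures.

R ≈ 9.14 mm/hr

Column moisture flux per unit crosswind length is F = V × PW.
Inflow: F_in = 11.7 × 53.3 = 623.61 mm·m/s
Outflow: F_out = 12 × 21.5 = 258 mm·m/s
Steady-state rate R = (F_in − F_out)/L = (623.61 − 258) / 144000 m = 2.539e-03 mm/s.
R = 2.539e-03 × 3600 = 9.14 mm/hr.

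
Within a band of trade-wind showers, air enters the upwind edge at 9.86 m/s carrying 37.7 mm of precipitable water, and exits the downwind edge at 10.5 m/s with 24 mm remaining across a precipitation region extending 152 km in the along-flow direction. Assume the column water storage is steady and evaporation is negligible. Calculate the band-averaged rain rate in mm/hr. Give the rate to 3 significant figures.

Column moisture flux per unit crosswind length is F = V × PW.
Inflow: F_in = 9.86 × 37.7 = 371.722 mm·m/s
Outflow: F_out = 10.5 × 24 = 252 mm·m/s
Steady-state rate R = (F_in − F_out)/L = (371.722 − 252) / 152000 m = 7.876e-04 mm/s.
R = 7.876e-04 × 3600 = 2.84 mm/hr.

R ≈ 2.84 mm/hr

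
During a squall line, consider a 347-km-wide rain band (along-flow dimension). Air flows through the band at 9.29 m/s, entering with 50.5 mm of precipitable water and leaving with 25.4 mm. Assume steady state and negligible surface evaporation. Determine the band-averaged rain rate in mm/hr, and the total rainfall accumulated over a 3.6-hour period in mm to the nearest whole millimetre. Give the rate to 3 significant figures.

R ≈ 2.42 mm/hr; total ≈ 9 mm

Column moisture flux per unit crosswind length is F = V × PW.
Inflow: F_in = 9.29 × 50.5 = 469.145 mm·m/s
Outflow: F_out = 9.29 × 25.4 = 235.966 mm·m/s
Steady-state rate R = (F_in − F_out)/L = (469.145 − 235.966) / 347000 m = 6.720e-04 mm/s.
R = 6.720e-04 × 3600 = 2.42 mm/hr.
Over 3.6 h: total = 2.42 × 3.6 = 8.712 ≈ 9 mm.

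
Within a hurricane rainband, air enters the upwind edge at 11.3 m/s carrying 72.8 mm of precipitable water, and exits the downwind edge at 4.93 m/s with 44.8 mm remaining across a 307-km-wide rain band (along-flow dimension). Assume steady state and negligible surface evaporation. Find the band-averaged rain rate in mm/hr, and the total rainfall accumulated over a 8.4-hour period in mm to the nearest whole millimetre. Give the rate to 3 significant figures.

R ≈ 7.06 mm/hr; total ≈ 59 mm

Column moisture flux per unit crosswind length is F = V × PW.
Inflow: F_in = 11.3 × 72.8 = 822.64 mm·m/s
Outflow: F_out = 4.93 × 44.8 = 220.864 mm·m/s
Steady-state rate R = (F_in − F_out)/L = (822.64 − 220.864) / 307000 m = 1.960e-03 mm/s.
R = 1.960e-03 × 3600 = 7.06 mm/hr.
Over 8.4 h: total = 7.06 × 8.4 = 59.304 ≈ 59 mm.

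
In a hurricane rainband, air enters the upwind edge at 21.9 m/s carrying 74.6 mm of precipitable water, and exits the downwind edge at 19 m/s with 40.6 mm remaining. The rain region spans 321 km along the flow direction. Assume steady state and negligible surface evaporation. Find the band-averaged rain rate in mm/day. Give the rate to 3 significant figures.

Column moisture flux per unit crosswind length is F = V × PW.
Inflow: F_in = 21.9 × 74.6 = 1633.74 mm·m/s
Outflow: F_out = 19 × 40.6 = 771.4 mm·m/s
Steady-state rate R = (F_in − F_out)/L = (1633.74 − 771.4) / 321000 m = 2.686e-03 mm/s.
R = 2.686e-03 × 3600 × 24 = 232 mm/day.

R ≈ 232 mm/day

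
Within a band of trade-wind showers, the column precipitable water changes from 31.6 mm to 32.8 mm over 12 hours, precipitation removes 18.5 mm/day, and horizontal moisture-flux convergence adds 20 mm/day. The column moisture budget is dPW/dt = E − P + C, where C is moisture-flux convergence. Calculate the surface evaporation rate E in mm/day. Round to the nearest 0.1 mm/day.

E ≈ 0.9 mm/day

dPW/dt = (32.8 − 31.6) mm / (12/24 day) = +2.400 mm/day.
E = dPW/dt + P − C = (+2.400) + 18.5 − (20) = 0.9 mm/day.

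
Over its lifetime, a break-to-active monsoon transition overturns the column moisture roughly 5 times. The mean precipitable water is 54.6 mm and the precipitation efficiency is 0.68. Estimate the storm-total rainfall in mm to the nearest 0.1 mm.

Each cycle deposits ε × PW = 0.68 × 54.6 = 37.128 mm.
Over 5 cycles: 5 × 37.128 = 185.6 mm.

rainfall ≈ 185.6 mm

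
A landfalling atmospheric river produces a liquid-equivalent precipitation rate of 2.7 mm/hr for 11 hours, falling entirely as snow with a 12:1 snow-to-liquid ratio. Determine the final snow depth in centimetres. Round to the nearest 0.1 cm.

snow depth ≈ 35.6 cm

Liquid-equivalent depth = 2.7 × 11 = 29.7 mm.
Snow depth = 29.7 mm × 12 = 356.4 mm = 35.6 cm.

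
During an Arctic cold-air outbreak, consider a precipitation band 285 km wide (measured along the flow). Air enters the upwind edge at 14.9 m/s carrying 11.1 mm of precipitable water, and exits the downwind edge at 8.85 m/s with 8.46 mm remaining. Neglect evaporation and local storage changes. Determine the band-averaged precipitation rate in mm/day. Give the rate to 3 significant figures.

R ≈ 27.4 mm/day

Column moisture flux per unit crosswind length is F = V × PW.
Inflow: F_in = 14.9 × 11.1 = 165.39 mm·m/s
Outflow: F_out = 8.85 × 8.46 = 74.871 mm·m/s
Steady-state rate R = (F_in − F_out)/L = (165.39 − 74.871) / 285000 m = 3.176e-04 mm/s.
R = 3.176e-04 × 3600 × 24 = 27.4 mm/day.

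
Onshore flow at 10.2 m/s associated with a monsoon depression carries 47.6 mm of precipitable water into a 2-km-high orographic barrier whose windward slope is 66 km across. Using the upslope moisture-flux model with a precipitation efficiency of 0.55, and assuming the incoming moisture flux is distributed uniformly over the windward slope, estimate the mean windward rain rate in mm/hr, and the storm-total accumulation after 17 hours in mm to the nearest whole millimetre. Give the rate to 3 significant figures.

Incoming column moisture flux per unit ridge length: F = V × PW = 10.2 × 47.6 = 485.52 mm·m/s.
Spread over the 66 km slope with efficiency ε = 0.55: R = ε·F/W = 0.55 × 485.52 / 66000 m = 4.046e-03 mm/s.
R = 4.046e-03 × 3600 = 14.6 mm/hr.
Over 17 h: total = 14.6 × 17 = 248.2 ≈ 248 mm.

R ≈ 14.6 mm/hr; total ≈ 248 mm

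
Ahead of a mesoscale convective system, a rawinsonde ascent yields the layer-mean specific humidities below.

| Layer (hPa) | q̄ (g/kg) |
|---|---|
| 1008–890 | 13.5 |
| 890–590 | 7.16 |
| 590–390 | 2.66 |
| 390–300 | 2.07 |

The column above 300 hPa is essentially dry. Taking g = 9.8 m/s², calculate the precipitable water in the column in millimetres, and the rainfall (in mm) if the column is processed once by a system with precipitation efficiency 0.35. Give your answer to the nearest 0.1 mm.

PW ≈ 45.5 mm; rainfall ≈ 15.9 mm

Precipitable water is the column-integrated vapour mass per unit area: PW = (1/g) Σ q̄ Δp, with q in kg/kg and Δp in Pa (1 kg/m² of water = 1 mm).
Layer 1008–890 hPa: Δp = 118 hPa = 11800 Pa, q̄ = 0.0135 kg/kg → 0.0135 × 11800 / 9.8 = 16.26 mm
Layer 890–590 hPa: Δp = 300 hPa = 30000 Pa, q̄ = 0.00716 kg/kg → 0.00716 × 30000 / 9.8 = 21.92 mm
Layer 590–390 hPa: Δp = 200 hPa = 20000 Pa, q̄ = 0.00266 kg/kg → 0.00266 × 20000 / 9.8 = 5.43 mm
Layer 390–300 hPa: Δp = 90 hPa = 9000 Pa, q̄ = 0.00207 kg/kg → 0.00207 × 9000 / 9.8 = 1.90 mm
PW = 16.26 + 21.92 + 5.43 + 1.90 = 45.51 ≈ 45.5 mm.
Rainfall = ε × PW = 0.35 × 45.5 = 15.9 mm.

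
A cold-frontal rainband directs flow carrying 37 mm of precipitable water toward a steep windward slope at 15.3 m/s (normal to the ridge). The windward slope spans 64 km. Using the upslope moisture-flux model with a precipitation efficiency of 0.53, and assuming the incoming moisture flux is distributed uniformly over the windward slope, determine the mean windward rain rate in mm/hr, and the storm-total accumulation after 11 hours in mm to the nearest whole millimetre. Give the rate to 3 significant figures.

Incoming column moisture flux per unit ridge length: F = V × PW = 15.3 × 37 = 566.1 mm·m/s.
Spread over the 64 km slope with efficiency ε = 0.53: R = ε·F/W = 0.53 × 566.1 / 64000 m = 4.688e-03 mm/s.
R = 4.688e-03 × 3600 = 16.9 mm/hr.
Over 11 h: total = 16.9 × 11 = 185.9 ≈ 186 mm.

R ≈ 16.9 mm/hr; total ≈ 186 mm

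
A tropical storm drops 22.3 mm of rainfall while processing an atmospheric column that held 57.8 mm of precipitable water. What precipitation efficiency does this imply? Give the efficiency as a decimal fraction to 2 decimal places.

ε = rainfall / PW = 22.3 / 57.8 = 0.39.

ε ≈ 0.39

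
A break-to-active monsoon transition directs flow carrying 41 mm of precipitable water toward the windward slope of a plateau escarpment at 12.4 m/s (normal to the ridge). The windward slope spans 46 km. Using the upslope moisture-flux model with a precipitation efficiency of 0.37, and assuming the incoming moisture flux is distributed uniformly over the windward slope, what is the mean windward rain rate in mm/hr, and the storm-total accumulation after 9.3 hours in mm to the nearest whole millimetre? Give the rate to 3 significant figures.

R ≈ 14.7 mm/hr; total ≈ 137 mm

Incoming column moisture flux per unit ridge length: F = V × PW = 12.4 × 41 = 508.4 mm·m/s.
Spread over the 46 km slope with efficiency ε = 0.37: R = ε·F/W = 0.37 × 508.4 / 46000 m = 4.089e-03 mm/s.
R = 4.089e-03 × 3600 = 14.7 mm/hr.
Over 9.3 h: total = 14.7 × 9.3 = 136.71 ≈ 137 mm.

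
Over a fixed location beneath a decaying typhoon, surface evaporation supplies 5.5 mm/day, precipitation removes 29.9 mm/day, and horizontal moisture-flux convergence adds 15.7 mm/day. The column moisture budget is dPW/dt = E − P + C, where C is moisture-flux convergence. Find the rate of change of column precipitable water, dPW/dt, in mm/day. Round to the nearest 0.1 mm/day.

dPW/dt = E − P + C = 5.5 − 29.9 + (15.7) = -8.7 mm/day.

dPW/dt ≈ -8.7 mm/day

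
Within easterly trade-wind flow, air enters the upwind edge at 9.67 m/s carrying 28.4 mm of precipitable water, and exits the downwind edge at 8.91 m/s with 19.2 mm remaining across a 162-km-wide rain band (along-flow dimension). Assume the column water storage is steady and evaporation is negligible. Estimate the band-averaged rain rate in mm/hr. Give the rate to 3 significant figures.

Column moisture flux per unit crosswind length is F = V × PW.
Inflow: F_in = 9.67 × 28.4 = 274.628 mm·m/s
Outflow: F_out = 8.91 × 19.2 = 171.072 mm·m/s
Steady-state rate R = (F_in − F_out)/L = (274.628 − 171.072) / 162000 m = 6.392e-04 mm/s.
R = 6.392e-04 × 3600 = 2.30 mm/hr.

R ≈ 2.30 mm/hr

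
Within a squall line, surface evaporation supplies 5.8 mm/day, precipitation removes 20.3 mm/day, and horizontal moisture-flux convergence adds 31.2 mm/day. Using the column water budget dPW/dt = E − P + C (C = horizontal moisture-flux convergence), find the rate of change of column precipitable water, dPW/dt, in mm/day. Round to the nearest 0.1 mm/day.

dPW/dt ≈ 16.7 mm/day

dPW/dt = E − P + C = 5.8 − 20.3 + (31.2) = 16.7 mm/day.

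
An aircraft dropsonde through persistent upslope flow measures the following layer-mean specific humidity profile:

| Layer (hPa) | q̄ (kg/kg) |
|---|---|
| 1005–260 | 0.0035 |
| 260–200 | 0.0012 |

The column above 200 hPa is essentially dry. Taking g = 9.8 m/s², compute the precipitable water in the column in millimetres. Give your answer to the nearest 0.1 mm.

PW ≈ 27.3 mm

Precipitable water is the column-integrated vapour mass per unit area: PW = (1/g) Σ q̄ Δp, with q in kg/kg and Δp in Pa (1 kg/m² of water = 1 mm).
Layer 1005–260 hPa: Δp = 745 hPa = 74500 Pa, q̄ = 0.0035 kg/kg → 0.0035 × 74500 / 9.8 = 26.61 mm
Layer 260–200 hPa: Δp = 60 hPa = 6000 Pa, q̄ = 0.0012 kg/kg → 0.0012 × 6000 / 9.8 = 0.73 mm
PW = 26.61 + 0.73 = 27.34 ≈ 27.3 mm.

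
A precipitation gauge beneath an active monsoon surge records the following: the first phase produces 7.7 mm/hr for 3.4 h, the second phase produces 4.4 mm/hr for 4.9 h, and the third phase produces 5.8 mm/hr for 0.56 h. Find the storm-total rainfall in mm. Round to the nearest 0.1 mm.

Total = Σ Rᵢ Δtᵢ = 7.7 × 3.4 + 4.4 × 4.9 + 5.8 × 0.56
      = 26.18 + 21.56 + 3.248 = 51.0 mm.

total ≈ 51.0 mm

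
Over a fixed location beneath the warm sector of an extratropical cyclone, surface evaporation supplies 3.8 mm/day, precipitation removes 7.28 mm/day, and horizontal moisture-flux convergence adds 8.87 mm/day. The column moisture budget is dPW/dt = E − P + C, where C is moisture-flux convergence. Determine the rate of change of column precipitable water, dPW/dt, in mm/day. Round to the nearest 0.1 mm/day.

dPW/dt ≈ 5.4 mm/day

dPW/dt = E − P + C = 3.8 − 7.28 + (8.87) = 5.4 mm/day.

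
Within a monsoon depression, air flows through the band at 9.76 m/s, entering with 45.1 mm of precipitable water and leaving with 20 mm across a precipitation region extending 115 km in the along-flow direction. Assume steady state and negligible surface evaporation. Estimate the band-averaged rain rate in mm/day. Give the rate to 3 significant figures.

Column moisture flux per unit crosswind length is F = V × PW.
Inflow: F_in = 9.76 × 45.1 = 440.176 mm·m/s
Outflow: F_out = 9.76 × 20 = 195.2 mm·m/s
Steady-state rate R = (F_in − F_out)/L = (440.176 − 195.2) / 115000 m = 2.130e-03 mm/s.
R = 2.130e-03 × 3600 × 24 = 184 mm/day.

R ≈ 184 mm/day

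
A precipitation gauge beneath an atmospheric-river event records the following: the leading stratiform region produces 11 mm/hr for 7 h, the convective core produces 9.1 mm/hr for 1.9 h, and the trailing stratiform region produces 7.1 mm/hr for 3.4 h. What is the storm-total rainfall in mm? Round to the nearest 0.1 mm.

total ≈ 118.4 mm

Total = Σ Rᵢ Δtᵢ = 11 × 7 + 9.1 × 1.9 + 7.1 × 3.4
      = 77 + 17.29 + 24.14 = 118.4 mm.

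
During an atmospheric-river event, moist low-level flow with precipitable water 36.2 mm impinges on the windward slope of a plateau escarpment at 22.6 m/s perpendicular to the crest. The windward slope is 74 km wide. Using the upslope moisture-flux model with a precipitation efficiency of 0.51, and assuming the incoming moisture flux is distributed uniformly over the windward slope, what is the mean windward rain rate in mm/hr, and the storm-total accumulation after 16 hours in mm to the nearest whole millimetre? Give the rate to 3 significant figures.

R ≈ 20.3 mm/hr; total ≈ 325 mm

Incoming column moisture flux per unit ridge length: F = V × PW = 22.6 × 36.2 = 818.12 mm·m/s.
Spread over the 74 km slope with efficiency ε = 0.51: R = ε·F/W = 0.51 × 818.12 / 74000 m = 5.638e-03 mm/s.
R = 5.638e-03 × 3600 = 20.3 mm/hr.
Over 16 h: total = 20.3 × 16 = 324.8 ≈ 325 mm.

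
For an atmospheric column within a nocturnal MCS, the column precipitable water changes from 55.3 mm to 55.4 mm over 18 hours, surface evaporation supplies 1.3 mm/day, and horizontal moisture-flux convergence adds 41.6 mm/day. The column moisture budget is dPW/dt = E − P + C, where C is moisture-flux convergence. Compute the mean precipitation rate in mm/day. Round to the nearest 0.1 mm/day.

P ≈ 42.8 mm/day

dPW/dt = (55.4 − 55.3) mm / (18/24 day) = +0.133 mm/day.
P = E + C − dPW/dt = 1.3 + (41.6) − (+0.133) = 42.8 mm/day.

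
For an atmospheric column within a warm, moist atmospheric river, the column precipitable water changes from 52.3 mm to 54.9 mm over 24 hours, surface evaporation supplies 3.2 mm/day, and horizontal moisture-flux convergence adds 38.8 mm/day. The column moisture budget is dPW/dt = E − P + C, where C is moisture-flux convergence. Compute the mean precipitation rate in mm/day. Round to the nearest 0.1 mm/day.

dPW/dt = (54.9 − 52.3) mm / (24/24 day) = +2.600 mm/day.
P = E + C − dPW/dt = 3.2 + (38.8) − (+2.600) = 39.4 mm/day.

P ≈ 39.4 mm/day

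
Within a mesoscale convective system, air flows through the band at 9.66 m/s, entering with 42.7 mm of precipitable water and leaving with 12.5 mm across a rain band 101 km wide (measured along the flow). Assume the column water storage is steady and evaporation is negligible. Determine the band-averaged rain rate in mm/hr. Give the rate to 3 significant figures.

R ≈ 10.4 mm/hr

Column moisture flux per unit crosswind length is F = V × PW.
Inflow: F_in = 9.66 × 42.7 = 412.482 mm·m/s
Outflow: F_out = 9.66 × 12.5 = 120.75 mm·m/s
Steady-state rate R = (F_in − F_out)/L = (412.482 − 120.75) / 101000 m = 2.888e-03 mm/s.
R = 2.888e-03 × 3600 = 10.4 mm/hr.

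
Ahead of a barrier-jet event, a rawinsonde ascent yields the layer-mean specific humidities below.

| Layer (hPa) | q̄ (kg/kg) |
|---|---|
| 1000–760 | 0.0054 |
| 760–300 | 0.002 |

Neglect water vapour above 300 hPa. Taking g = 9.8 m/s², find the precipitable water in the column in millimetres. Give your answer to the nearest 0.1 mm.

PW ≈ 22.6 mm

Precipitable water is the column-integrated vapour mass per unit area: PW = (1/g) Σ q̄ Δp, with q in kg/kg and Δp in Pa (1 kg/m² of water = 1 mm).
Layer 1000–760 hPa: Δp = 240 hPa = 24000 Pa, q̄ = 0.0054 kg/kg → 0.0054 × 24000 / 9.8 = 13.22 mm
Layer 760–300 hPa: Δp = 460 hPa = 46000 Pa, q̄ = 0.002 kg/kg → 0.002 × 46000 / 9.8 = 9.39 mm
PW = 13.22 + 9.39 = 22.61 ≈ 22.6 mm.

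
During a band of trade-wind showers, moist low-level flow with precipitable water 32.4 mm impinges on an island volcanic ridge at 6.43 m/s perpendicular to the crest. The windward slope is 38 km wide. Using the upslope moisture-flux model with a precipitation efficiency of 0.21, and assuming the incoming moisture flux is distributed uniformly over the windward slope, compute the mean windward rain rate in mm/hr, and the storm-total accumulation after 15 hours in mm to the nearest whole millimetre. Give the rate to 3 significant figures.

Incoming column moisture flux per unit ridge length: F = V × PW = 6.43 × 32.4 = 208.332 mm·m/s.
Spread over the 38 km slope with efficiency ε = 0.21: R = ε·F/W = 0.21 × 208.332 / 38000 m = 1.151e-03 mm/s.
R = 1.151e-03 × 3600 = 4.14 mm/hr.
Over 15 h: total = 4.14 × 15 = 62.1 ≈ 62 mm.

R ≈ 4.14 mm/hr; total ≈ 62 mm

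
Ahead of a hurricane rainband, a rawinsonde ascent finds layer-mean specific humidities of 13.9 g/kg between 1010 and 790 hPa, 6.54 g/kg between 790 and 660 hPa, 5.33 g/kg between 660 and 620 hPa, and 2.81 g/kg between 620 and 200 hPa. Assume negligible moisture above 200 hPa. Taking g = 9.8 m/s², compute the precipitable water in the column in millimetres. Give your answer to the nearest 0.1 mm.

PW ≈ 54.1 mm

Precipitable water is the column-integrated vapour mass per unit area: PW = (1/g) Σ q̄ Δp, with q in kg/kg and Δp in Pa (1 kg/m² of water = 1 mm).
Layer 1010–790 hPa: Δp = 220 hPa = 22000 Pa, q̄ = 0.0139 kg/kg → 0.0139 × 22000 / 9.8 = 31.20 mm
Layer 790–660 hPa: Δp = 130 hPa = 13000 Pa, q̄ = 0.00654 kg/kg → 0.00654 × 13000 / 9.8 = 8.68 mm
Layer 660–620 hPa: Δp = 40 hPa = 4000 Pa, q̄ = 0.00533 kg/kg → 0.00533 × 4000 / 9.8 = 2.18 mm
Layer 620–200 hPa: Δp = 420 hPa = 42000 Pa, q̄ = 0.00281 kg/kg → 0.00281 × 42000 / 9.8 = 12.04 mm
PW = 31.20 + 8.68 + 2.18 + 12.04 = 54.10 ≈ 54.1 mm.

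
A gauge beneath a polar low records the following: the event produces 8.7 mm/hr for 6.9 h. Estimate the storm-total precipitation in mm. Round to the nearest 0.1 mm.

Total = Σ Rᵢ Δtᵢ = 8.7 × 6.9
      = 60.03 = 60.0 mm.

total ≈ 60.0 mm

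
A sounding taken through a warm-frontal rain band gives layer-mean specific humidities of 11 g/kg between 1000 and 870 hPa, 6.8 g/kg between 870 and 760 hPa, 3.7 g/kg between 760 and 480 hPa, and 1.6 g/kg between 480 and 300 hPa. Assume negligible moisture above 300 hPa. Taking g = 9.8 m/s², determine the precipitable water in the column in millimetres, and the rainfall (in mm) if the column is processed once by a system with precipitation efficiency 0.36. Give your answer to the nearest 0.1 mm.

PW ≈ 35.7 mm; rainfall ≈ 12.9 mm

Precipitable water is the column-integrated vapour mass per unit area: PW = (1/g) Σ q̄ Δp, with q in kg/kg and Δp in Pa (1 kg/m² of water = 1 mm).
Layer 1000–870 hPa: Δp = 130 hPa = 13000 Pa, q̄ = 0.011 kg/kg → 0.011 × 13000 / 9.8 = 14.59 mm
Layer 870–760 hPa: Δp = 110 hPa = 11000 Pa, q̄ = 0.0068 kg/kg → 0.0068 × 11000 / 9.8 = 7.63 mm
Layer 760–480 hPa: Δp = 280 hPa = 28000 Pa, q̄ = 0.0037 kg/kg → 0.0037 × 28000 / 9.8 = 10.57 mm
Layer 480–300 hPa: Δp = 180 hPa = 18000 Pa, q̄ = 0.0016 kg/kg → 0.0016 × 18000 / 9.8 = 2.94 mm
PW = 14.59 + 7.63 + 10.57 + 2.94 = 35.73 ≈ 35.7 mm.
Rainfall = ε × PW = 0.36 × 35.7 = 12.9 mm.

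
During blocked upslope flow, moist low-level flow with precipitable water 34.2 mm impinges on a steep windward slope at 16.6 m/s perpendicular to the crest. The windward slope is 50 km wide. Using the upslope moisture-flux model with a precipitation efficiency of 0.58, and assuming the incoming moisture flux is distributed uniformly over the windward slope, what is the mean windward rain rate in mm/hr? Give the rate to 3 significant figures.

Incoming column moisture flux per unit ridge length: F = V × PW = 16.6 × 34.2 = 567.72 mm·m/s.
Spread over the 50 km slope with efficiency ε = 0.58: R = ε·F/W = 0.58 × 567.72 / 50000 m = 6.586e-03 mm/s.
R = 6.586e-03 × 3600 = 23.7 mm/hr.

R ≈ 23.7 mm/hr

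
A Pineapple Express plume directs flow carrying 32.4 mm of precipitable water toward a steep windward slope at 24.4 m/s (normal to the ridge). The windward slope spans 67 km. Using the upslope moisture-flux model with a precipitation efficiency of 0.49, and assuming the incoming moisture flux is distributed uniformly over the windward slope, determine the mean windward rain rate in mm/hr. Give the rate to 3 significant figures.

R ≈ 20.8 mm/hr

Incoming column moisture flux per unit ridge length: F = V × PW = 24.4 × 32.4 = 790.56 mm·m/s.
Spread over the 67 km slope with efficiency ε = 0.49: R = ε·F/W = 0.49 × 790.56 / 67000 m = 5.782e-03 mm/s.
R = 5.782e-03 × 3600 = 20.8 mm/hr.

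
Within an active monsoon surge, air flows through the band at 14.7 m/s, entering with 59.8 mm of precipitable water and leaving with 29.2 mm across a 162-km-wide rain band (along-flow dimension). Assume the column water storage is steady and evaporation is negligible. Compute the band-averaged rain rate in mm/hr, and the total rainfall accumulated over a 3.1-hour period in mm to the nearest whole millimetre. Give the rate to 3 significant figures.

Column moisture flux per unit crosswind length is F = V × PW.
Inflow: F_in = 14.7 × 59.8 = 879.06 mm·m/s
Outflow: F_out = 14.7 × 29.2 = 429.24 mm·m/s
Steady-state rate R = (F_in − F_out)/L = (879.06 − 429.24) / 162000 m = 2.777e-03 mm/s.
R = 2.777e-03 × 3600 = 10.0 mm/hr.
Over 3.1 h: total = 10.0 × 3.1 = 31 mm.

R ≈ 10.0 mm/hr; total ≈ 31 mm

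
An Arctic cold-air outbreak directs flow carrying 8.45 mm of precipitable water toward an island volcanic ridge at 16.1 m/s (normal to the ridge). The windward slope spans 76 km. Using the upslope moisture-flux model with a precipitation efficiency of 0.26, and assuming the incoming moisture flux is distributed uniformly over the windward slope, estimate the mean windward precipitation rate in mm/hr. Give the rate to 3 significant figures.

R ≈ 1.68 mm/hr

Incoming column moisture flux per unit ridge length: F = V × PW = 16.1 × 8.45 = 136.045 mm·m/s.
Spread over the 76 km slope with efficiency ε = 0.26: R = ε·F/W = 0.26 × 136.045 / 76000 m = 4.654e-04 mm/s.
R = 4.654e-04 × 3600 = 1.68 mm/hr.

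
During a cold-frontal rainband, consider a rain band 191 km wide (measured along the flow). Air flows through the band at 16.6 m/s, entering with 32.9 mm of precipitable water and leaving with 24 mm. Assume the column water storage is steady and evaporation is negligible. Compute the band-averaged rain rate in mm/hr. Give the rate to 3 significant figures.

Column moisture flux per unit crosswind length is F = V × PW.
Inflow: F_in = 16.6 × 32.9 = 546.14 mm·m/s
Outflow: F_out = 16.6 × 24 = 398.4 mm·m/s
Steady-state rate R = (F_in − F_out)/L = (546.14 − 398.4) / 191000 m = 7.735e-04 mm/s.
R = 7.735e-04 × 3600 = 2.78 mm/hr.

R ≈ 2.78 mm/hr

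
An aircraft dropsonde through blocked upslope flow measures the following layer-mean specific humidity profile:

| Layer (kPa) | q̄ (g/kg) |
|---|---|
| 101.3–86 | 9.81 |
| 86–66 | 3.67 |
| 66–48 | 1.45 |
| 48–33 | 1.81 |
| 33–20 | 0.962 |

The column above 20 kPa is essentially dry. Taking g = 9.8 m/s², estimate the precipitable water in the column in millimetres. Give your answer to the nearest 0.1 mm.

Precipitable water is the column-integrated vapour mass per unit area: PW = (1/g) Σ q̄ Δp, with q in kg/kg and Δp in Pa (1 kg/m² of water = 1 mm).
Layer 101.3–86 kPa: Δp = 153 hPa = 15300 Pa, q̄ = 0.00981 kg/kg → 0.00981 × 15300 / 9.8 = 15.32 mm
Layer 86–66 kPa: Δp = 200 hPa = 20000 Pa, q̄ = 0.00367 kg/kg → 0.00367 × 20000 / 9.8 = 7.49 mm
Layer 66–48 kPa: Δp = 180 hPa = 18000 Pa, q̄ = 0.00145 kg/kg → 0.00145 × 18000 / 9.8 = 2.66 mm
Layer 48–33 kPa: Δp = 150 hPa = 15000 Pa, q̄ = 0.00181 kg/kg → 0.00181 × 15000 / 9.8 = 2.77 mm
Layer 33–20 kPa: Δp = 130 hPa = 13000 Pa, q̄ = 0.000962 kg/kg → 0.000962 × 13000 / 9.8 = 1.28 mm
PW = 15.32 + 7.49 + 2.66 + 2.77 + 1.28 = 29.52 ≈ 29.5 mm.

PW ≈ 29.5 mm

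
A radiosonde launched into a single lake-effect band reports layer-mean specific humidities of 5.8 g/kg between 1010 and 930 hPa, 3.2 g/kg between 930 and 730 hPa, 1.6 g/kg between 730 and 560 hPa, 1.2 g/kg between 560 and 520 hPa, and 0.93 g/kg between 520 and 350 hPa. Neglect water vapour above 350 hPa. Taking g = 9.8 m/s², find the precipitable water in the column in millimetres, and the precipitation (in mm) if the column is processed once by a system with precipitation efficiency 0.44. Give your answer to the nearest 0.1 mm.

Precipitable water is the column-integrated vapour mass per unit area: PW = (1/g) Σ q̄ Δp, with q in kg/kg and Δp in Pa (1 kg/m² of water = 1 mm).
Layer 1010–930 hPa: Δp = 80 hPa = 8000 Pa, q̄ = 0.0058 kg/kg → 0.0058 × 8000 / 9.8 = 4.73 mm
Layer 930–730 hPa: Δp = 200 hPa = 20000 Pa, q̄ = 0.0032 kg/kg → 0.0032 × 20000 / 9.8 = 6.53 mm
Layer 730–560 hPa: Δp = 170 hPa = 17000 Pa, q̄ = 0.0016 kg/kg → 0.0016 × 17000 / 9.8 = 2.78 mm
Layer 560–520 hPa: Δp = 40 hPa = 4000 Pa, q̄ = 0.0012 kg/kg → 0.0012 × 4000 / 9.8 = 0.49 mm
Layer 520–350 hPa: Δp = 170 hPa = 17000 Pa, q̄ = 0.00093 kg/kg → 0.00093 × 17000 / 9.8 = 1.61 mm
PW = 4.73 + 6.53 + 2.78 + 0.49 + 1.61 = 16.14 ≈ 16.1 mm.
Precipitation = ε × PW = 0.44 × 16.1 = 7.1 mm.

PW ≈ 16.1 mm; precipitation ≈ 7.1 mm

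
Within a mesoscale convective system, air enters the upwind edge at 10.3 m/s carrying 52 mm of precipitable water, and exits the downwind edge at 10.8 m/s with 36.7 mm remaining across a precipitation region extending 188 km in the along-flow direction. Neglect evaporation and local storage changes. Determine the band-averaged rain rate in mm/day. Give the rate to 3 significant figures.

R ≈ 64.0 mm/day

Column moisture flux per unit crosswind length is F = V × PW.
Inflow: F_in = 10.3 × 52 = 535.6 mm·m/s
Outflow: F_out = 10.8 × 36.7 = 396.36 mm·m/s
Steady-state rate R = (F_in − F_out)/L = (535.6 − 396.36) / 188000 m = 7.406e-04 mm/s.
R = 7.406e-04 × 3600 × 24 = 64.0 mm/day.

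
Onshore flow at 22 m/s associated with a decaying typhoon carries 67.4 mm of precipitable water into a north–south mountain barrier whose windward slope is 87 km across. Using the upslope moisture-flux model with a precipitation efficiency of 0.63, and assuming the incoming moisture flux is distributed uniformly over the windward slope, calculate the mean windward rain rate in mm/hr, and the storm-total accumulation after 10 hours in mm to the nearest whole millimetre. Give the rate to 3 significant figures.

R ≈ 38.7 mm/hr; total ≈ 387 mm

Incoming column moisture flux per unit ridge length: F = V × PW = 22 × 67.4 = 1482.8 mm·m/s.
Spread over the 87 km slope with efficiency ε = 0.63: R = ε·F/W = 0.63 × 1482.8 / 87000 m = 1.074e-02 mm/s.
R = 1.074e-02 × 3600 = 38.7 mm/hr.
Over 10 h: total = 38.7 × 10 = 387 mm.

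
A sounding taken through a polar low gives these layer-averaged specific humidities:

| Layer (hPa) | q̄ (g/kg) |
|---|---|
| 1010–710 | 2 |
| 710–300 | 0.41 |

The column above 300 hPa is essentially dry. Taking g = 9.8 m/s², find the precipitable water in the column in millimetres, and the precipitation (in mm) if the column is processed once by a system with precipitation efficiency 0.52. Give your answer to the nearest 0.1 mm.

Precipitable water is the column-integrated vapour mass per unit area: PW = (1/g) Σ q̄ Δp, with q in kg/kg and Δp in Pa (1 kg/m² of water = 1 mm).
Layer 1010–710 hPa: Δp = 300 hPa = 30000 Pa, q̄ = 0.002 kg/kg → 0.002 × 30000 / 9.8 = 6.12 mm
Layer 710–300 hPa: Δp = 410 hPa = 41000 Pa, q̄ = 0.00041 kg/kg → 0.00041 × 41000 / 9.8 = 1.72 mm
PW = 6.12 + 1.72 = 7.84 ≈ 7.8 mm.
Precipitation = ε × PW = 0.52 × 7.8 = 4.1 mm.

PW ≈ 7.8 mm; precipitation ≈ 4.1 mm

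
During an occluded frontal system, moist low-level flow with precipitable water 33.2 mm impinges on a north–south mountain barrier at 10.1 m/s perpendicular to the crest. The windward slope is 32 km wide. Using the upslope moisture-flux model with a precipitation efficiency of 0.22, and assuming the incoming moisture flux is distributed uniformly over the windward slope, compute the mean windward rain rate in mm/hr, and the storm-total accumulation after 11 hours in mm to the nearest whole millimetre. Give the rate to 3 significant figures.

R ≈ 8.30 mm/hr; total ≈ 91 mm

Incoming column moisture flux per unit ridge length: F = V × PW = 10.1 × 33.2 = 335.32 mm·m/s.
Spread over the 32 km slope with efficiency ε = 0.22: R = ε·F/W = 0.22 × 335.32 / 32000 m = 2.305e-03 mm/s.
R = 2.305e-03 × 3600 = 8.30 mm/hr.
Over 11 h: total = 8.30 × 11 = 91.3 ≈ 91 mm.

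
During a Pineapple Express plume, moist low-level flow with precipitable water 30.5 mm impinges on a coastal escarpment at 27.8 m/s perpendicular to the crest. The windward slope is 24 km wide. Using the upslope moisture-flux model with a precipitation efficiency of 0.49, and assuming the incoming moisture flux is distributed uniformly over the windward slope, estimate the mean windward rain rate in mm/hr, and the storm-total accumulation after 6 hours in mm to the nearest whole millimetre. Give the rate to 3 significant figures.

R ≈ 62.3 mm/hr; total ≈ 374 mm

Incoming column moisture flux per unit ridge length: F = V × PW = 27.8 × 30.5 = 847.9 mm·m/s.
Spread over the 24 km slope with efficiency ε = 0.49: R = ε·F/W = 0.49 × 847.9 / 24000 m = 1.731e-02 mm/s.
R = 1.731e-02 × 3600 = 62.3 mm/hr.
Over 6 h: total = 62.3 × 6 = 373.8 ≈ 374 mm.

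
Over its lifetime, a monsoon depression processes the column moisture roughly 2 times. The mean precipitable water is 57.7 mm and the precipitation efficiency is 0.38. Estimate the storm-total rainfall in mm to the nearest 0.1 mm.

Each cycle deposits ε × PW = 0.38 × 57.7 = 21.926 mm.
Over 2 cycles: 2 × 21.926 = 43.9 mm.

rainfall ≈ 43.9 mm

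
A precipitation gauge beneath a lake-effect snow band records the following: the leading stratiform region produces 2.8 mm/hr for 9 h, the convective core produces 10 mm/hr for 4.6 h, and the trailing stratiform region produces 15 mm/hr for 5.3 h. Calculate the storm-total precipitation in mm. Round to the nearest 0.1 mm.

total ≈ 150.7 mm

Total = Σ Rᵢ Δtᵢ = 2.8 × 9 + 10 × 4.6 + 15 × 5.3
      = 25.2 + 46 + 79.5 = 150.7 mm.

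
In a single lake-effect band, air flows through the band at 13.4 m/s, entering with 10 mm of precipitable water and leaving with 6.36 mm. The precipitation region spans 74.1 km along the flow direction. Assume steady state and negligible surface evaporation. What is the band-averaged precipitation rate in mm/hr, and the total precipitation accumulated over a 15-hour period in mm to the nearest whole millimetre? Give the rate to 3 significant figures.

Column moisture flux per unit crosswind length is F = V × PW.
Inflow: F_in = 13.4 × 10 = 134 mm·m/s
Outflow: F_out = 13.4 × 6.36 = 85.224 mm·m/s
Steady-state rate R = (F_in − F_out)/L = (134 − 85.224) / 74100 m = 6.582e-04 mm/s.
R = 6.582e-04 × 3600 = 2.37 mm/hr.
Over 15 h: total = 2.37 × 15 = 35.55 ≈ 36 mm.

R ≈ 2.37 mm/hr; total ≈ 36 mm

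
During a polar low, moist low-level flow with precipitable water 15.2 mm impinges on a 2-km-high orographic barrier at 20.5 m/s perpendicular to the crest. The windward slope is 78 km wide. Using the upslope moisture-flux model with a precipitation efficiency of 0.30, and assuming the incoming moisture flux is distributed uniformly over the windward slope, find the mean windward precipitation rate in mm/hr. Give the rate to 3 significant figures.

R ≈ 4.31 mm/hr

Incoming column moisture flux per unit ridge length: F = V × PW = 20.5 × 15.2 = 311.6 mm·m/s.
Spread over the 78 km slope with efficiency ε = 0.30: R = ε·F/W = 0.30 × 311.6 / 78000 m = 1.198e-03 mm/s.
R = 1.198e-03 × 3600 = 4.31 mm/hr.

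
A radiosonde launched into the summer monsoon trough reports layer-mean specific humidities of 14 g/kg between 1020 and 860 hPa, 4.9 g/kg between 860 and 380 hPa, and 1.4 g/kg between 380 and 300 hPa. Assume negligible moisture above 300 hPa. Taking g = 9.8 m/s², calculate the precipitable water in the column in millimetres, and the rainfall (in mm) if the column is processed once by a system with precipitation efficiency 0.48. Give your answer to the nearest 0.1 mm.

PW ≈ 48.0 mm; rainfall ≈ 23.0 mm

Precipitable water is the column-integrated vapour mass per unit area: PW = (1/g) Σ q̄ Δp, with q in kg/kg and Δp in Pa (1 kg/m² of water = 1 mm).
Layer 1020–860 hPa: Δp = 160 hPa = 16000 Pa, q̄ = 0.014 kg/kg → 0.014 × 16000 / 9.8 = 22.86 mm
Layer 860–380 hPa: Δp = 480 hPa = 48000 Pa, q̄ = 0.0049 kg/kg → 0.0049 × 48000 / 9.8 = 24.00 mm
Layer 380–300 hPa: Δp = 80 hPa = 8000 Pa, q̄ = 0.0014 kg/kg → 0.0014 × 8000 / 9.8 = 1.14 mm
PW = 22.86 + 24.00 + 1.14 = 48.00 ≈ 48.0 mm.
Rainfall = ε × PW = 0.48 × 48.0 = 23.0 mm.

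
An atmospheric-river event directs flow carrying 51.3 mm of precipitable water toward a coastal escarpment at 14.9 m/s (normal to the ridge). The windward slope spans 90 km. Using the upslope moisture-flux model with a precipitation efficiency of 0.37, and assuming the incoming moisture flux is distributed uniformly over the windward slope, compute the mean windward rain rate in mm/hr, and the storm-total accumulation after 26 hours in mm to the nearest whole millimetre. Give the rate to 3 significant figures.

R ≈ 11.3 mm/hr; total ≈ 294 mm

Incoming column moisture flux per unit ridge length: F = V × PW = 14.9 × 51.3 = 764.37 mm·m/s.
Spread over the 90 km slope with efficiency ε = 0.37: R = ε·F/W = 0.37 × 764.37 / 90000 m = 3.142e-03 mm/s.
R = 3.142e-03 × 3600 = 11.3 mm/hr.
Over 26 h: total = 11.3 × 26 = 293.8 ≈ 294 mm.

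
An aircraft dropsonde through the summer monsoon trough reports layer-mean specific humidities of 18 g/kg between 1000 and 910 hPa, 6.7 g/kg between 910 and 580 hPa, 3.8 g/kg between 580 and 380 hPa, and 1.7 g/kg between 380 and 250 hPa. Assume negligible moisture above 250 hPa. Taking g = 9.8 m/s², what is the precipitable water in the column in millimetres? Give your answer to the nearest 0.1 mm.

PW ≈ 49.1 mm

Precipitable water is the column-integrated vapour mass per unit area: PW = (1/g) Σ q̄ Δp, with q in kg/kg and Δp in Pa (1 kg/m² of water = 1 mm).
Layer 1000–910 hPa: Δp = 90 hPa = 9000 Pa, q̄ = 0.018 kg/kg → 0.018 × 9000 / 9.8 = 16.53 mm
Layer 910–580 hPa: Δp = 330 hPa = 33000 Pa, q̄ = 0.0067 kg/kg → 0.0067 × 33000 / 9.8 = 22.56 mm
Layer 580–380 hPa: Δp = 200 hPa = 20000 Pa, q̄ = 0.0038 kg/kg → 0.0038 × 20000 / 9.8 = 7.76 mm
Layer 380–250 hPa: Δp = 130 hPa = 13000 Pa, q̄ = 0.0017 kg/kg → 0.0017 × 13000 / 9.8 = 2.26 mm
PW = 16.53 + 22.56 + 7.76 + 2.26 = 49.11 ≈ 49.1 mm.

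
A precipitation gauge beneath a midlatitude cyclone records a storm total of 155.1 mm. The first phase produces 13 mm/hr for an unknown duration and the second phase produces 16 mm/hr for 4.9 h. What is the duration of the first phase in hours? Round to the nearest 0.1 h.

duration ≈ 5.9 h

Known phases: 16 × 4.9 = 78.4 mm.
Remaining depth = 155.1 − 78.4 = 76.7 mm.
Duration = 76.7 / 13 = 5.9 h.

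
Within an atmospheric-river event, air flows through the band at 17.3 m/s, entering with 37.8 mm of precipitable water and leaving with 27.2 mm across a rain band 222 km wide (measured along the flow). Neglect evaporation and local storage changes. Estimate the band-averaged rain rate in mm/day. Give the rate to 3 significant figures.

Column moisture flux per unit crosswind length is F = V × PW.
Inflow: F_in = 17.3 × 37.8 = 653.94 mm·m/s
Outflow: F_out = 17.3 × 27.2 = 470.56 mm·m/s
Steady-state rate R = (F_in − F_out)/L = (653.94 − 470.56) / 222000 m = 8.260e-04 mm/s.
R = 8.260e-04 × 3600 × 24 = 71.4 mm/day.

R ≈ 71.4 mm/day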